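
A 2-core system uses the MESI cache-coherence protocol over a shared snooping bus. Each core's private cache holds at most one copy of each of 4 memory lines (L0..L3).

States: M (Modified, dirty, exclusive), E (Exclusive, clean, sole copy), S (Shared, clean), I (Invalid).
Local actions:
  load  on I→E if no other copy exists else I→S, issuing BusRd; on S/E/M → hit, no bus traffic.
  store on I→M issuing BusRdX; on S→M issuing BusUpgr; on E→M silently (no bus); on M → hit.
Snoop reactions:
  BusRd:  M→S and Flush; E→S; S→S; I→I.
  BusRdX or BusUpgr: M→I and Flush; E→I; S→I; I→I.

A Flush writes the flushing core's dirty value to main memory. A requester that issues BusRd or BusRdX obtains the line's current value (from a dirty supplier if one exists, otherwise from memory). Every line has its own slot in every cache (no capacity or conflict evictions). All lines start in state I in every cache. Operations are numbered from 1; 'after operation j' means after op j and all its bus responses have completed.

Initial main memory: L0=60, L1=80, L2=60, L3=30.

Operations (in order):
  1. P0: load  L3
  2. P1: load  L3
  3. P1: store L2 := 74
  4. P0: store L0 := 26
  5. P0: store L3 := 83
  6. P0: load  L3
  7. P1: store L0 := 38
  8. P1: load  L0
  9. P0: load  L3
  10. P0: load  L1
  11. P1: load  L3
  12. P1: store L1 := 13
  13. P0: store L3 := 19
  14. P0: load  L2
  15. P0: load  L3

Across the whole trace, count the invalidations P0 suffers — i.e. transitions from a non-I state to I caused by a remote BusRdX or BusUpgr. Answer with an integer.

invalidations = 2

  op1 P0: load  L3 → E/I on L3; bus BusRd; mem=30
  op2 P1: load  L3 → S/S on L3; bus BusRd; mem=30
  op3 P1: store L2 := 74 → I/M on L2; bus BusRdX; mem=60
  op4 P0: store L0 := 26 → M/I on L0; bus BusRdX; mem=60
  op5 P0: store L3 := 83 → M/I on L3; bus BusUpgr; mem=30
  op6 P0: load  L3 → M/I on L3; bus (none); mem=30
  op7 P1: store L0 := 38 → I/M on L0; bus BusRdX Flush; mem=26
  op8 P1: load  L0 → I/M on L0; bus (none); mem=26
  op9 P0: load  L3 → M/I on L3; bus (none); mem=30
  op10 P0: load  L1 → E/I on L1; bus BusRd; mem=80
  op11 P1: load  L3 → S/S on L3; bus BusRd Flush; mem=83
  op12 P1: store L1 := 13 → I/M on L1; bus BusRdX; mem=80
  op13 P0: store L3 := 19 → M/I on L3; bus BusUpgr; mem=83
  op14 P0: load  L2 → S/S on L2; bus BusRd Flush; mem=74
  op15 P0: load  L3 → M/I on L3; bus (none); mem=83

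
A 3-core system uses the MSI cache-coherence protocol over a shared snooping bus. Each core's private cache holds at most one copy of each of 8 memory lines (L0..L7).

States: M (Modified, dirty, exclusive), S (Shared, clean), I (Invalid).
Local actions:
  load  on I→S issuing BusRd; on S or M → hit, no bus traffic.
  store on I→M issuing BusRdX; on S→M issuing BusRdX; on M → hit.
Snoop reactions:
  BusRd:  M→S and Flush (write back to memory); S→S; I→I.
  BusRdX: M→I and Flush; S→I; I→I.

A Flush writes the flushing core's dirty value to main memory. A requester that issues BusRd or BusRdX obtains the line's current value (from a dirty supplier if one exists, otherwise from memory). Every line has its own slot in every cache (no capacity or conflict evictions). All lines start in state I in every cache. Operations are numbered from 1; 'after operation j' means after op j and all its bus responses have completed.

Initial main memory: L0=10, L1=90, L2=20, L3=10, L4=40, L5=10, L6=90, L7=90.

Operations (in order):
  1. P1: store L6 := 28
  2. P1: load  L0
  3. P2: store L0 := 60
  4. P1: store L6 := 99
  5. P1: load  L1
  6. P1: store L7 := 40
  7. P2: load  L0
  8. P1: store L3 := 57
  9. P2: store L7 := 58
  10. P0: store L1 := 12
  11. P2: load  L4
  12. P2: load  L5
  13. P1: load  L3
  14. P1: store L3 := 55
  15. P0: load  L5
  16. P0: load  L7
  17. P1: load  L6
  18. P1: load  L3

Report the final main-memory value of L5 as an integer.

step 1: P1: store L6 := 28  ⟶  IMI  (L6)  txn=BusRdX  M[L6]=90
step 2: P1: load  L0  ⟶  ISI  (L0)  txn=BusRd  M[L0]=10
step 3: P2: store L0 := 60  ⟶  IIM  (L0)  txn=BusRdX  M[L0]=10
step 4: P1: store L6 := 99  ⟶  IMI  (L6)  txn=∅  M[L6]=90
step 5: P1: load  L1  ⟶  ISI  (L1)  txn=BusRd  M[L1]=90
step 6: P1: store L7 := 40  ⟶  IMI  (L7)  txn=BusRdX  M[L7]=90
step 7: P2: load  L0  ⟶  IIM  (L0)  txn=∅  M[L0]=10
step 8: P1: store L3 := 57  ⟶  IMI  (L3)  txn=BusRdX  M[L3]=10
step 9: P2: store L7 := 58  ⟶  IIM  (L7)  txn=BusRdX+Flush  M[L7]=40
step 10: P0: store L1 := 12  ⟶  MII  (L1)  txn=BusRdX  M[L1]=90
step 11: P2: load  L4  ⟶  IIS  (L4)  txn=BusRd  M[L4]=40
step 12: P2: load  L5  ⟶  IIS  (L5)  txn=BusRd  M[L5]=10
step 13: P1: load  L3  ⟶  IMI  (L3)  txn=∅  M[L3]=10
step 14: P1: store L3 := 55  ⟶  IMI  (L3)  txn=∅  M[L3]=10
step 15: P0: load  L5  ⟶  SIS  (L5)  txn=BusRd  M[L5]=10
step 16: P0: load  L7  ⟶  SIS  (L7)  txn=BusRd+Flush  M[L7]=58
step 17: P1: load  L6  ⟶  IMI  (L6)  txn=∅  M[L6]=90
step 18: P1: load  L3  ⟶  IMI  (L3)  txn=∅  M[L3]=10

memory[L5] = 10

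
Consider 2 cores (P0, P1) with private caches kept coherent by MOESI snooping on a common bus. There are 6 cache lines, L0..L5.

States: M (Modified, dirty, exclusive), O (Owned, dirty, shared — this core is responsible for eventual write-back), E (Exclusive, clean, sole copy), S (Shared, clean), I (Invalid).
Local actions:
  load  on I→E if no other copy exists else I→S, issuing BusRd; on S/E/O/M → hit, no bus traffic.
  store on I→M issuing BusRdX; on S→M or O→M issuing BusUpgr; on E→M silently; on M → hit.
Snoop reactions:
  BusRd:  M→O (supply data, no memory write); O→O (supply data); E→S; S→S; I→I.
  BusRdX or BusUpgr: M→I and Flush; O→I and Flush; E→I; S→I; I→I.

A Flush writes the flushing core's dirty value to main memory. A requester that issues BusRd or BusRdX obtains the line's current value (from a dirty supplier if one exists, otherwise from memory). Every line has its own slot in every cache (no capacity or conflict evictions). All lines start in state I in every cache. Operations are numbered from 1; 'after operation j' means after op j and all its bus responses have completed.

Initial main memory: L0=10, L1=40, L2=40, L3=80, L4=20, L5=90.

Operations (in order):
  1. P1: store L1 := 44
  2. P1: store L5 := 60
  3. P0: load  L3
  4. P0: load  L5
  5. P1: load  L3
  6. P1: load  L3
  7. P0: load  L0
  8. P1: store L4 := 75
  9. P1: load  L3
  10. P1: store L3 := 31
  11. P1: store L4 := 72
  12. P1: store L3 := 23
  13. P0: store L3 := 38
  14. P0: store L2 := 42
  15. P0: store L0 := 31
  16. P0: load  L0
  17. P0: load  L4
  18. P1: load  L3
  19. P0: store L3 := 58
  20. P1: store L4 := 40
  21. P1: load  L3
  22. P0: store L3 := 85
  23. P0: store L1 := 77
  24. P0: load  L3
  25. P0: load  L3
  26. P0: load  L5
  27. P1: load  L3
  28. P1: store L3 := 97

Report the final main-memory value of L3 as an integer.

memory[L3] = 85

1. P1: store L1 := 44  bus=[BusRdX]  L1: P0=I P1=M  mem[L1]=40
2. P1: store L5 := 60  bus=[BusRdX]  L5: P0=I P1=M  mem[L5]=90
3. P0: load  L3  bus=[BusRd]  L3: P0=E P1=I  mem[L3]=80
4. P0: load  L5  bus=[BusRd]  L5: P0=S P1=O  mem[L5]=90
5. P1: load  L3  bus=[BusRd]  L3: P0=S P1=S  mem[L3]=80
6. P1: load  L3  bus=[-]  L3: P0=S P1=S  mem[L3]=80
7. P0: load  L0  bus=[BusRd]  L0: P0=E P1=I  mem[L0]=10
8. P1: store L4 := 75  bus=[BusRdX]  L4: P0=I P1=M  mem[L4]=20
9. P1: load  L3  bus=[-]  L3: P0=S P1=S  mem[L3]=80
10. P1: store L3 := 31  bus=[BusUpgr]  L3: P0=I P1=M  mem[L3]=80
11. P1: store L4 := 72  bus=[-]  L4: P0=I P1=M  mem[L4]=20
12. P1: store L3 := 23  bus=[-]  L3: P0=I P1=M  mem[L3]=80
13. P0: store L3 := 38  bus=[BusRdX,Flush]  L3: P0=M P1=I  mem[L3]=23
14. P0: store L2 := 42  bus=[BusRdX]  L2: P0=M P1=I  mem[L2]=40
15. P0: store L0 := 31  bus=[-]  L0: P0=M P1=I  mem[L0]=10
16. P0: load  L0  bus=[-]  L0: P0=M P1=I  mem[L0]=10
17. P0: load  L4  bus=[BusRd]  L4: P0=S P1=O  mem[L4]=20
18. P1: load  L3  bus=[BusRd]  L3: P0=O P1=S  mem[L3]=23
19. P0: store L3 := 58  bus=[BusUpgr]  L3: P0=M P1=I  mem[L3]=23
20. P1: store L4 := 40  bus=[BusUpgr]  L4: P0=I P1=M  mem[L4]=20
21. P1: load  L3  bus=[BusRd]  L3: P0=O P1=S  mem[L3]=23
22. P0: store L3 := 85  bus=[BusUpgr]  L3: P0=M P1=I  mem[L3]=23
23. P0: store L1 := 77  bus=[BusRdX,Flush]  L1: P0=M P1=I  mem[L1]=44
24. P0: load  L3  bus=[-]  L3: P0=M P1=I  mem[L3]=23
25. P0: load  L3  bus=[-]  L3: P0=M P1=I  mem[L3]=23
26. P0: load  L5  bus=[-]  L5: P0=S P1=O  mem[L5]=90
27. P1: load  L3  bus=[BusRd]  L3: P0=O P1=S  mem[L3]=23
28. P1: store L3 := 97  bus=[BusUpgr,Flush]  L3: P0=I P1=M  mem[L3]=85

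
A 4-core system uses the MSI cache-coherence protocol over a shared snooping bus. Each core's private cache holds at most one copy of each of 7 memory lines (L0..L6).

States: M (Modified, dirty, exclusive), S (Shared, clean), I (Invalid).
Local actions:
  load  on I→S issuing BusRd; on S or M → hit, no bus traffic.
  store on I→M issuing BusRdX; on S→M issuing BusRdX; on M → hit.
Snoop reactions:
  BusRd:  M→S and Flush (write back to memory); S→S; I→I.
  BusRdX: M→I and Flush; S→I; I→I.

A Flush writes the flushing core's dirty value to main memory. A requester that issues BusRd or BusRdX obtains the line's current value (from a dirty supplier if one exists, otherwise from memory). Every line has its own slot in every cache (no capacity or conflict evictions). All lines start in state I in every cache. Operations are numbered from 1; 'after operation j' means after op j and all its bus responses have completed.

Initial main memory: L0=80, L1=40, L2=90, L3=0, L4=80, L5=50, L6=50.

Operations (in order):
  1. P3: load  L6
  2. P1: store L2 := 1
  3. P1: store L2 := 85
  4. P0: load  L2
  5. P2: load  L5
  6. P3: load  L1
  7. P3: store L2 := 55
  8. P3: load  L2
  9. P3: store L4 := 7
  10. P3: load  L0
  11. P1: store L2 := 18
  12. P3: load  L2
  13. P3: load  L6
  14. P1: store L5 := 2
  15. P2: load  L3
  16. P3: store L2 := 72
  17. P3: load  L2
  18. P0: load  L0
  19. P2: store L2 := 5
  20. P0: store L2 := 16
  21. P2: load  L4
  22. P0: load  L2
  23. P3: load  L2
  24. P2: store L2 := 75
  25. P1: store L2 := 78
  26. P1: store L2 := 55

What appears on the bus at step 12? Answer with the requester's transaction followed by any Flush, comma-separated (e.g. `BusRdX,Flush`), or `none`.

bus = BusRd,Flush

1. P3: load  L6  bus=[BusRd]  L6: P0=I P1=I P2=I P3=S  mem[L6]=50
2. P1: store L2 := 1  bus=[BusRdX]  L2: P0=I P1=M P2=I P3=I  mem[L2]=90
3. P1: store L2 := 85  bus=[-]  L2: P0=I P1=M P2=I P3=I  mem[L2]=90
4. P0: load  L2  bus=[BusRd,Flush]  L2: P0=S P1=S P2=I P3=I  mem[L2]=85
5. P2: load  L5  bus=[BusRd]  L5: P0=I P1=I P2=S P3=I  mem[L5]=50
6. P3: load  L1  bus=[BusRd]  L1: P0=I P1=I P2=I P3=S  mem[L1]=40
7. P3: store L2 := 55  bus=[BusRdX]  L2: P0=I P1=I P2=I P3=M  mem[L2]=85
8. P3: load  L2  bus=[-]  L2: P0=I P1=I P2=I P3=M  mem[L2]=85
9. P3: store L4 := 7  bus=[BusRdX]  L4: P0=I P1=I P2=I P3=M  mem[L4]=80
10. P3: load  L0  bus=[BusRd]  L0: P0=I P1=I P2=I P3=S  mem[L0]=80
11. P1: store L2 := 18  bus=[BusRdX,Flush]  L2: P0=I P1=M P2=I P3=I  mem[L2]=55
12. P3: load  L2  bus=[BusRd,Flush]  L2: P0=I P1=S P2=I P3=S  mem[L2]=18
13. P3: load  L6  bus=[-]  L6: P0=I P1=I P2=I P3=S  mem[L6]=50
14. P1: store L5 := 2  bus=[BusRdX]  L5: P0=I P1=M P2=I P3=I  mem[L5]=50
15. P2: load  L3  bus=[BusRd]  L3: P0=I P1=I P2=S P3=I  mem[L3]=0
16. P3: store L2 := 72  bus=[BusRdX]  L2: P0=I P1=I P2=I P3=M  mem[L2]=18
17. P3: load  L2  bus=[-]  L2: P0=I P1=I P2=I P3=M  mem[L2]=18
18. P0: load  L0  bus=[BusRd]  L0: P0=S P1=I P2=I P3=S  mem[L0]=80
19. P2: store L2 := 5  bus=[BusRdX,Flush]  L2: P0=I P1=I P2=M P3=I  mem[L2]=72
20. P0: store L2 := 16  bus=[BusRdX,Flush]  L2: P0=M P1=I P2=I P3=I  mem[L2]=5
21. P2: load  L4  bus=[BusRd,Flush]  L4: P0=I P1=I P2=S P3=S  mem[L4]=7
22. P0: load  L2  bus=[-]  L2: P0=M P1=I P2=I P3=I  mem[L2]=5
23. P3: load  L2  bus=[BusRd,Flush]  L2: P0=S P1=I P2=I P3=S  mem[L2]=16
24. P2: store L2 := 75  bus=[BusRdX]  L2: P0=I P1=I P2=M P3=I  mem[L2]=16
25. P1: store L2 := 78  bus=[BusRdX,Flush]  L2: P0=I P1=M P2=I P3=I  mem[L2]=75
26. P1: store L2 := 55  bus=[-]  L2: P0=I P1=M P2=I P3=I  mem[L2]=75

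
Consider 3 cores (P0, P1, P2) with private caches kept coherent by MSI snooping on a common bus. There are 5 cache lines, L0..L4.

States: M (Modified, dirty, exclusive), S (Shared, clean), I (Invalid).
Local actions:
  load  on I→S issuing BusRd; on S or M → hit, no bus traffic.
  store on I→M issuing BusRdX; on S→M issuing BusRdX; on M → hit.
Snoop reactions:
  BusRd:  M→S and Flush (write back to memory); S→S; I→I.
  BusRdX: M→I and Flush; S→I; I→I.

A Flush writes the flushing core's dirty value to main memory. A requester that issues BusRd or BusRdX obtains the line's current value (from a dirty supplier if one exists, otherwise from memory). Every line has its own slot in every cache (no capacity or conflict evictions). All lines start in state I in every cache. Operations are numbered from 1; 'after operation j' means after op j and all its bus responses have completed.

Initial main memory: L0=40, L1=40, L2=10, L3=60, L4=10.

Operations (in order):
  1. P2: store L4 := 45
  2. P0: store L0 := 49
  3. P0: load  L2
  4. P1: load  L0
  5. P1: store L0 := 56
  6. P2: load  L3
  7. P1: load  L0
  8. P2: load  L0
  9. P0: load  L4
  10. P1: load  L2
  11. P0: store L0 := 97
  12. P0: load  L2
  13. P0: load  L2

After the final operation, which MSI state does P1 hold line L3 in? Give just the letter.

[1] P2: store L4 := 45 | P0:I, P1:I, P2:M(45) | bus: BusRdX
[2] P0: store L0 := 49 | P0:M(49), P1:I, P2:I | bus: BusRdX
[3] P0: load  L2 | P0:S(10), P1:I, P2:I | bus: BusRd
[4] P1: load  L0 | P0:S(49), P1:S(49), P2:I | bus: BusRd,Flush
[5] P1: store L0 := 56 | P0:I, P1:M(56), P2:I | bus: BusRdX
[6] P2: load  L3 | P0:I, P1:I, P2:S(60) | bus: BusRd
[7] P1: load  L0 | P0:I, P1:M(56), P2:I | bus: none
[8] P2: load  L0 | P0:I, P1:S(56), P2:S(56) | bus: BusRd,Flush
[9] P0: load  L4 | P0:S(45), P1:I, P2:S(45) | bus: BusRd,Flush
[10] P1: load  L2 | P0:S(10), P1:S(10), P2:I | bus: BusRd
[11] P0: store L0 := 97 | P0:M(97), P1:I, P2:I | bus: BusRdX
[12] P0: load  L2 | P0:S(10), P1:S(10), P2:I | bus: none
[13] P0: load  L2 | P0:S(10), P1:S(10), P2:I | bus: none

state = I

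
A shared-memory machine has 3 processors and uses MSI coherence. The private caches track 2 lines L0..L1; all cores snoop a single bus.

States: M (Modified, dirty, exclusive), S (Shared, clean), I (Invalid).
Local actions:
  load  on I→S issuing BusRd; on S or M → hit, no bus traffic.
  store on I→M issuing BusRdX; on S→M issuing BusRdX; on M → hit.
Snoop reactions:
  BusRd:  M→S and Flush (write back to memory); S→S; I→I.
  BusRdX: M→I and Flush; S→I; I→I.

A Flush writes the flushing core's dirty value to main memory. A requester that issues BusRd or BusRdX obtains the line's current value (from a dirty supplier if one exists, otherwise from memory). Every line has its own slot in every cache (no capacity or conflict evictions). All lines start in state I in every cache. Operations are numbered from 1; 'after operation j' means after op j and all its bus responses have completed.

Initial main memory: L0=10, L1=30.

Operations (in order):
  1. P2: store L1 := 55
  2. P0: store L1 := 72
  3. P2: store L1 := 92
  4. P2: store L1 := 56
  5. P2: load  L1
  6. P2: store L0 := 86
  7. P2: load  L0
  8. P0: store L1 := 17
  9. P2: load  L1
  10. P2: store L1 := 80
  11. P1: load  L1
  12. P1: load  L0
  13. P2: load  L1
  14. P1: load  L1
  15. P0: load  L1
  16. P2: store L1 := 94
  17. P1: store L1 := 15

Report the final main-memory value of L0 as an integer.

memory[L0] = 86

  op1 P2: store L1 := 55 → I/I/M on L1; bus BusRdX; mem=30
  op2 P0: store L1 := 72 → M/I/I on L1; bus BusRdX Flush; mem=55
  op3 P2: store L1 := 92 → I/I/M on L1; bus BusRdX Flush; mem=72
  op4 P2: store L1 := 56 → I/I/M on L1; bus (none); mem=72
  op5 P2: load  L1 → I/I/M on L1; bus (none); mem=72
  op6 P2: store L0 := 86 → I/I/M on L0; bus BusRdX; mem=10
  op7 P2: load  L0 → I/I/M on L0; bus (none); mem=10
  op8 P0: store L1 := 17 → M/I/I on L1; bus BusRdX Flush; mem=56
  op9 P2: load  L1 → S/I/S on L1; bus BusRd Flush; mem=17
  op10 P2: store L1 := 80 → I/I/M on L1; bus BusRdX; mem=17
  op11 P1: load  L1 → I/S/S on L1; bus BusRd Flush; mem=80
  op12 P1: load  L0 → I/S/S on L0; bus BusRd Flush; mem=86
  op13 P2: load  L1 → I/S/S on L1; bus (none); mem=80
  op14 P1: load  L1 → I/S/S on L1; bus (none); mem=80
  op15 P0: load  L1 → S/S/S on L1; bus BusRd; mem=80
  op16 P2: store L1 := 94 → I/I/M on L1; bus BusRdX; mem=80
  op17 P1: store L1 := 15 → I/M/I on L1; bus BusRdX Flush; mem=94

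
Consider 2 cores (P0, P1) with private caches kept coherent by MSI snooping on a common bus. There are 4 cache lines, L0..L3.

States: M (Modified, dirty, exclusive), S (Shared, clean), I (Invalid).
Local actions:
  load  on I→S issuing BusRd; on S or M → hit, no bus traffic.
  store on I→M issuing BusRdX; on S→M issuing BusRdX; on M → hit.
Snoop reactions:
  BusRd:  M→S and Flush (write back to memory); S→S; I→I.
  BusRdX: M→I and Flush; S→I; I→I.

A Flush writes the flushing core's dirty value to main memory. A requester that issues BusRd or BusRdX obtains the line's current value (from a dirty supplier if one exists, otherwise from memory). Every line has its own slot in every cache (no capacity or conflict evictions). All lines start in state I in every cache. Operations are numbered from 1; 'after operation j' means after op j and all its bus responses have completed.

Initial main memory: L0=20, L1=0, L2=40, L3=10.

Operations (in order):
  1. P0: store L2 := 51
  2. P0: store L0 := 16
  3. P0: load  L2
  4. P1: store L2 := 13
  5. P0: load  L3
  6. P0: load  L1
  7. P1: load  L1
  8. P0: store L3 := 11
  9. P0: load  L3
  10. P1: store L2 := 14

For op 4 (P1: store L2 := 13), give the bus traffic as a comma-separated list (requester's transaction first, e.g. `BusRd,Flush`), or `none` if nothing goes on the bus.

bus = BusRdX,Flush

1. P0: store L2 := 51  bus=[BusRdX]  L2: P0=M P1=I  mem[L2]=40
2. P0: store L0 := 16  bus=[BusRdX]  L0: P0=M P1=I  mem[L0]=20
3. P0: load  L2  bus=[-]  L2: P0=M P1=I  mem[L2]=40
4. P1: store L2 := 13  bus=[BusRdX,Flush]  L2: P0=I P1=M  mem[L2]=51
5. P0: load  L3  bus=[BusRd]  L3: P0=S P1=I  mem[L3]=10
6. P0: load  L1  bus=[BusRd]  L1: P0=S P1=I  mem[L1]=0
7. P1: load  L1  bus=[BusRd]  L1: P0=S P1=S  mem[L1]=0
8. P0: store L3 := 11  bus=[BusRdX]  L3: P0=M P1=I  mem[L3]=10
9. P0: load  L3  bus=[-]  L3: P0=M P1=I  mem[L3]=10
10. P1: store L2 := 14  bus=[-]  L2: P0=I P1=M  mem[L2]=51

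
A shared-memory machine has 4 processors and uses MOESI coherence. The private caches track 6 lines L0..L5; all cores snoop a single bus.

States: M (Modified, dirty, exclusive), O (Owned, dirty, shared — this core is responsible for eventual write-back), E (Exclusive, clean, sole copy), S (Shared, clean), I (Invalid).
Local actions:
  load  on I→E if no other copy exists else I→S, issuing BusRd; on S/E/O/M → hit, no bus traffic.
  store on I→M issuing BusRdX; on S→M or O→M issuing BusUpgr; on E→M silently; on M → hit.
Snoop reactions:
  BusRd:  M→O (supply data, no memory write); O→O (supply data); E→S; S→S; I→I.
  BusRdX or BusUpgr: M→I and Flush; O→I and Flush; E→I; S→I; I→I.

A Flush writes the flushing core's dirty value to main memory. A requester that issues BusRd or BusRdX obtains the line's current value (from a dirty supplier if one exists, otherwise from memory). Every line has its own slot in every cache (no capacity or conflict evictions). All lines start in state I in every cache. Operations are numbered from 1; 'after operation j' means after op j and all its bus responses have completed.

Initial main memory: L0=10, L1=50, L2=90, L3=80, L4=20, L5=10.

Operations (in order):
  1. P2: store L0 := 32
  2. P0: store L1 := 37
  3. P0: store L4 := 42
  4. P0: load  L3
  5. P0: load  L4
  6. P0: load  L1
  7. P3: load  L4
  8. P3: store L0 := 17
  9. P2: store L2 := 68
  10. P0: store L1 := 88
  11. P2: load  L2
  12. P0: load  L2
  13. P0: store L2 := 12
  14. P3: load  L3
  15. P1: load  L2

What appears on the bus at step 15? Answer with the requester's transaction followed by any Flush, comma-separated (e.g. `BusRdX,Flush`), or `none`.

bus = BusRd

  op1 P2: store L0 := 32 → I/I/M/I on L0; bus BusRdX; mem=10
  op2 P0: store L1 := 37 → M/I/I/I on L1; bus BusRdX; mem=50
  op3 P0: store L4 := 42 → M/I/I/I on L4; bus BusRdX; mem=20
  op4 P0: load  L3 → E/I/I/I on L3; bus BusRd; mem=80
  op5 P0: load  L4 → M/I/I/I on L4; bus (none); mem=20
  op6 P0: load  L1 → M/I/I/I on L1; bus (none); mem=50
  op7 P3: load  L4 → O/I/I/S on L4; bus BusRd; mem=20
  op8 P3: store L0 := 17 → I/I/I/M on L0; bus BusRdX Flush; mem=32
  op9 P2: store L2 := 68 → I/I/M/I on L2; bus BusRdX; mem=90
  op10 P0: store L1 := 88 → M/I/I/I on L1; bus (none); mem=50
  op11 P2: load  L2 → I/I/M/I on L2; bus (none); mem=90
  op12 P0: load  L2 → S/I/O/I on L2; bus BusRd; mem=90
  op13 P0: store L2 := 12 → M/I/I/I on L2; bus BusUpgr Flush; mem=68
  op14 P3: load  L3 → S/I/I/S on L3; bus BusRd; mem=80
  op15 P1: load  L2 → O/S/I/I on L2; bus BusRd; mem=68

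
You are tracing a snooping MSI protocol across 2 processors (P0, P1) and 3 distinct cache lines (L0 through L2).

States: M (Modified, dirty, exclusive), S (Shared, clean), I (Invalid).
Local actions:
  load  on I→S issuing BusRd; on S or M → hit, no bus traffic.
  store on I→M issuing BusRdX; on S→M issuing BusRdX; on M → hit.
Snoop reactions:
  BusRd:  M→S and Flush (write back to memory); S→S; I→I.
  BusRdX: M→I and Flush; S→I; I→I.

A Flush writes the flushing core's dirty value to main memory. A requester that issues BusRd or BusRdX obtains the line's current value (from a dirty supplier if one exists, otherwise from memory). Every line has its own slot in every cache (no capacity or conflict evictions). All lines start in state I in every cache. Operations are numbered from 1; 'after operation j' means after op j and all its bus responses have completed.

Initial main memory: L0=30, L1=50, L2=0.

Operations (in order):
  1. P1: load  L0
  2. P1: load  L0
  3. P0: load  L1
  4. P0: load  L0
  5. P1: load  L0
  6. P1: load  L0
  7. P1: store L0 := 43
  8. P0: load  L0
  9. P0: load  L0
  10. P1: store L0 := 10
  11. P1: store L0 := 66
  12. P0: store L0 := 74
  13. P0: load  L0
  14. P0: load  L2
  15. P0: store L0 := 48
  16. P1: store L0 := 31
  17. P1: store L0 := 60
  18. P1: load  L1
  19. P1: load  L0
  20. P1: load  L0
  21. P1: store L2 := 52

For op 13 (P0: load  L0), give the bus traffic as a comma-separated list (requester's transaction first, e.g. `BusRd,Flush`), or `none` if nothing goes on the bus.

bus = none

  op1 P1: load  L0 → I/S on L0; bus BusRd; mem=30
  op2 P1: load  L0 → I/S on L0; bus (none); mem=30
  op3 P0: load  L1 → S/I on L1; bus BusRd; mem=50
  op4 P0: load  L0 → S/S on L0; bus BusRd; mem=30
  op5 P1: load  L0 → S/S on L0; bus (none); mem=30
  op6 P1: load  L0 → S/S on L0; bus (none); mem=30
  op7 P1: store L0 := 43 → I/M on L0; bus BusRdX; mem=30
  op8 P0: load  L0 → S/S on L0; bus BusRd Flush; mem=43
  op9 P0: load  L0 → S/S on L0; bus (none); mem=43
  op10 P1: store L0 := 10 → I/M on L0; bus BusRdX; mem=43
  op11 P1: store L0 := 66 → I/M on L0; bus (none); mem=43
  op12 P0: store L0 := 74 → M/I on L0; bus BusRdX Flush; mem=66
  op13 P0: load  L0 → M/I on L0; bus (none); mem=66
  op14 P0: load  L2 → S/I on L2; bus BusRd; mem=0
  op15 P0: store L0 := 48 → M/I on L0; bus (none); mem=66
  op16 P1: store L0 := 31 → I/M on L0; bus BusRdX Flush; mem=48
  op17 P1: store L0 := 60 → I/M on L0; bus (none); mem=48
  op18 P1: load  L1 → S/S on L1; bus BusRd; mem=50
  op19 P1: load  L0 → I/M on L0; bus (none); mem=48
  op20 P1: load  L0 → I/M on L0; bus (none); mem=48
  op21 P1: store L2 := 52 → I/M on L2; bus BusRdX; mem=0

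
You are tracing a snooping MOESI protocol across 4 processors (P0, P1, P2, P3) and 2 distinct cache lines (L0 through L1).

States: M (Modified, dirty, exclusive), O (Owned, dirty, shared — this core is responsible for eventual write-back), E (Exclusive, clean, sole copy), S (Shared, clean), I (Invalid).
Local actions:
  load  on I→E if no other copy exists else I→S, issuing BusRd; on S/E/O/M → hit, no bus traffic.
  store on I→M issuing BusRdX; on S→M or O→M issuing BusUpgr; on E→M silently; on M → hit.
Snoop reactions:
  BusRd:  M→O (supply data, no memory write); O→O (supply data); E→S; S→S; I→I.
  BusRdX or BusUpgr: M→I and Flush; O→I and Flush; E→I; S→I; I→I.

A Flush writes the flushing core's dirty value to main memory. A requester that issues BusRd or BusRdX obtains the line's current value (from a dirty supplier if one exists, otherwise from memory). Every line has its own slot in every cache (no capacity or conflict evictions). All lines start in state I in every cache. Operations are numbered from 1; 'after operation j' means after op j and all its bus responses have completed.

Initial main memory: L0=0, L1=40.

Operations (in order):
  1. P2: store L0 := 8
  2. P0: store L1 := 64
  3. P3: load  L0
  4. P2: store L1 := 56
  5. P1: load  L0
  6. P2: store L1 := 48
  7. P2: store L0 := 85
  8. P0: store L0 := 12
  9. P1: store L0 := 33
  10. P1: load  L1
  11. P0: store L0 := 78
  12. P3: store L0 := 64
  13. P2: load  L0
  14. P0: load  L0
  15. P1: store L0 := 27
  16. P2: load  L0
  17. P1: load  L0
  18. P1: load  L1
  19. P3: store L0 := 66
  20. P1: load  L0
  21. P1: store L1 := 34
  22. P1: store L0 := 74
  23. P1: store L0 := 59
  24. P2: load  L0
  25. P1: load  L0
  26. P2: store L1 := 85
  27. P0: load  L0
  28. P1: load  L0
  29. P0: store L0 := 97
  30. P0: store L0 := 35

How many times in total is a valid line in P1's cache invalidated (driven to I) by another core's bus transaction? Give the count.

  op1 P2: store L0 := 8 → I/I/M/I on L0; bus BusRdX; mem=0
  op2 P0: store L1 := 64 → M/I/I/I on L1; bus BusRdX; mem=40
  op3 P3: load  L0 → I/I/O/S on L0; bus BusRd; mem=0
  op4 P2: store L1 := 56 → I/I/M/I on L1; bus BusRdX Flush; mem=64
  op5 P1: load  L0 → I/S/O/S on L0; bus BusRd; mem=0
  op6 P2: store L1 := 48 → I/I/M/I on L1; bus (none); mem=64
  op7 P2: store L0 := 85 → I/I/M/I on L0; bus BusUpgr; mem=0
  op8 P0: store L0 := 12 → M/I/I/I on L0; bus BusRdX Flush; mem=85
  op9 P1: store L0 := 33 → I/M/I/I on L0; bus BusRdX Flush; mem=12
  op10 P1: load  L1 → I/S/O/I on L1; bus BusRd; mem=64
  op11 P0: store L0 := 78 → M/I/I/I on L0; bus BusRdX Flush; mem=33
  op12 P3: store L0 := 64 → I/I/I/M on L0; bus BusRdX Flush; mem=78
  op13 P2: load  L0 → I/I/S/O on L0; bus BusRd; mem=78
  op14 P0: load  L0 → S/I/S/O on L0; bus BusRd; mem=78
  op15 P1: store L0 := 27 → I/M/I/I on L0; bus BusRdX Flush; mem=64
  op16 P2: load  L0 → I/O/S/I on L0; bus BusRd; mem=64
  op17 P1: load  L0 → I/O/S/I on L0; bus (none); mem=64
  op18 P1: load  L1 → I/S/O/I on L1; bus (none); mem=64
  op19 P3: store L0 := 66 → I/I/I/M on L0; bus BusRdX Flush; mem=27
  op20 P1: load  L0 → I/S/I/O on L0; bus BusRd; mem=27
  op21 P1: store L1 := 34 → I/M/I/I on L1; bus BusUpgr Flush; mem=48
  op22 P1: store L0 := 74 → I/M/I/I on L0; bus BusUpgr Flush; mem=66
  op23 P1: store L0 := 59 → I/M/I/I on L0; bus (none); mem=66
  op24 P2: load  L0 → I/O/S/I on L0; bus BusRd; mem=66
  op25 P1: load  L0 → I/O/S/I on L0; bus (none); mem=66
  op26 P2: store L1 := 85 → I/I/M/I on L1; bus BusRdX Flush; mem=34
  op27 P0: load  L0 → S/O/S/I on L0; bus BusRd; mem=66
  op28 P1: load  L0 → S/O/S/I on L0; bus (none); mem=66
  op29 P0: store L0 := 97 → M/I/I/I on L0; bus BusUpgr Flush; mem=59
  op30 P0: store L0 := 35 → M/I/I/I on L0; bus (none); mem=59

invalidations = 5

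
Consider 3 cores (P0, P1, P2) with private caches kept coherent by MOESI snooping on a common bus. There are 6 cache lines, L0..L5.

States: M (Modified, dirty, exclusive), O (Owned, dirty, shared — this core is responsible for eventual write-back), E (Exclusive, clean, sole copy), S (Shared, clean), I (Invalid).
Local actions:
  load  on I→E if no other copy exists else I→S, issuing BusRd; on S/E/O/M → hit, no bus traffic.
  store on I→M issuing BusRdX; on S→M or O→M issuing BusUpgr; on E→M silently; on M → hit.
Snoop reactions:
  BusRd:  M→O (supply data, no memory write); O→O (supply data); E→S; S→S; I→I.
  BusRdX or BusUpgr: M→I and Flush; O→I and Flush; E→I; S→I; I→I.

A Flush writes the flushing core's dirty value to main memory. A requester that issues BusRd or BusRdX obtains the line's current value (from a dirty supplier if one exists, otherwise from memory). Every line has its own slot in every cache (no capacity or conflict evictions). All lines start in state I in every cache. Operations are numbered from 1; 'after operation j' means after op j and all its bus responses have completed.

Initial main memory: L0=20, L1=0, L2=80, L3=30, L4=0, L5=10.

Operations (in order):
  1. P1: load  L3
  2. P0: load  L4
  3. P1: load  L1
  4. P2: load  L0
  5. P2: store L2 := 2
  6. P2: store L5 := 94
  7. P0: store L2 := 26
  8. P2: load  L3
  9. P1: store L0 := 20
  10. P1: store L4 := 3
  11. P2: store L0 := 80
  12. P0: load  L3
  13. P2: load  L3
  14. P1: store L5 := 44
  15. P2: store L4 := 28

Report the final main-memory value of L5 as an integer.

memory[L5] = 94

  op1 P1: load  L3 → I/E/I on L3; bus BusRd; mem=30
  op2 P0: load  L4 → E/I/I on L4; bus BusRd; mem=0
  op3 P1: load  L1 → I/E/I on L1; bus BusRd; mem=0
  op4 P2: load  L0 → I/I/E on L0; bus BusRd; mem=20
  op5 P2: store L2 := 2 → I/I/M on L2; bus BusRdX; mem=80
  op6 P2: store L5 := 94 → I/I/M on L5; bus BusRdX; mem=10
  op7 P0: store L2 := 26 → M/I/I on L2; bus BusRdX Flush; mem=2
  op8 P2: load  L3 → I/S/S on L3; bus BusRd; mem=30
  op9 P1: store L0 := 20 → I/M/I on L0; bus BusRdX; mem=20
  op10 P1: store L4 := 3 → I/M/I on L4; bus BusRdX; mem=0
  op11 P2: store L0 := 80 → I/I/M on L0; bus BusRdX Flush; mem=20
  op12 P0: load  L3 → S/S/S on L3; bus BusRd; mem=30
  op13 P2: load  L3 → S/S/S on L3; bus (none); mem=30
  op14 P1: store L5 := 44 → I/M/I on L5; bus BusRdX Flush; mem=94
  op15 P2: store L4 := 28 → I/I/M on L4; bus BusRdX Flush; mem=3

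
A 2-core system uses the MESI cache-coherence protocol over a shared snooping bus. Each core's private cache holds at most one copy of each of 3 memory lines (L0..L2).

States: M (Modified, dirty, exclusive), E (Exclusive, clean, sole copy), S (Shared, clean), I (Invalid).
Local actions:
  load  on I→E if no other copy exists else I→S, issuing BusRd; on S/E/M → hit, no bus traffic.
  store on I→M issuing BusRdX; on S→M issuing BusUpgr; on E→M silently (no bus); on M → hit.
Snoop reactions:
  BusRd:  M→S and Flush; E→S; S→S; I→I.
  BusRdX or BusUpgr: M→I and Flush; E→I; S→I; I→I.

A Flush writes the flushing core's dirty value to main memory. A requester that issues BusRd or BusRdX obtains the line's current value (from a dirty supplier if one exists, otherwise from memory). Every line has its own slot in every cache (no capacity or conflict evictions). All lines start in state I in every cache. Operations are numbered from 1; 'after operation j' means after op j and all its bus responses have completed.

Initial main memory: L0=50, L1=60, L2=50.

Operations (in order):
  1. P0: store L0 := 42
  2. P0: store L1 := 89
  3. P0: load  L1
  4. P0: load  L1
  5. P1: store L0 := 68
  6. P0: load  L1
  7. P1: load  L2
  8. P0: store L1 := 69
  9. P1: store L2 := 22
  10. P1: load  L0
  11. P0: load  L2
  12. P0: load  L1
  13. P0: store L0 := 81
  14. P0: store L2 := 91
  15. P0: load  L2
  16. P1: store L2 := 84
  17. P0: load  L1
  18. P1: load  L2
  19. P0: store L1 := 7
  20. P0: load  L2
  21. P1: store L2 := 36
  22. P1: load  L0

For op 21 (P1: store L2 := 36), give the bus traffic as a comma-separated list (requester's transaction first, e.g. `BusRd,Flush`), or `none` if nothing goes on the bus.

bus = BusUpgr

1. P0: store L0 := 42  bus=[BusRdX]  L0: P0=M P1=I  mem[L0]=50
2. P0: store L1 := 89  bus=[BusRdX]  L1: P0=M P1=I  mem[L1]=60
3. P0: load  L1  bus=[-]  L1: P0=M P1=I  mem[L1]=60
4. P0: load  L1  bus=[-]  L1: P0=M P1=I  mem[L1]=60
5. P1: store L0 := 68  bus=[BusRdX,Flush]  L0: P0=I P1=M  mem[L0]=42
6. P0: load  L1  bus=[-]  L1: P0=M P1=I  mem[L1]=60
7. P1: load  L2  bus=[BusRd]  L2: P0=I P1=E  mem[L2]=50
8. P0: store L1 := 69  bus=[-]  L1: P0=M P1=I  mem[L1]=60
9. P1: store L2 := 22  bus=[-]  L2: P0=I P1=M  mem[L2]=50
10. P1: load  L0  bus=[-]  L0: P0=I P1=M  mem[L0]=42
11. P0: load  L2  bus=[BusRd,Flush]  L2: P0=S P1=S  mem[L2]=22
12. P0: load  L1  bus=[-]  L1: P0=M P1=I  mem[L1]=60
13. P0: store L0 := 81  bus=[BusRdX,Flush]  L0: P0=M P1=I  mem[L0]=68
14. P0: store L2 := 91  bus=[BusUpgr]  L2: P0=M P1=I  mem[L2]=22
15. P0: load  L2  bus=[-]  L2: P0=M P1=I  mem[L2]=22
16. P1: store L2 := 84  bus=[BusRdX,Flush]  L2: P0=I P1=M  mem[L2]=91
17. P0: load  L1  bus=[-]  L1: P0=M P1=I  mem[L1]=60
18. P1: load  L2  bus=[-]  L2: P0=I P1=M  mem[L2]=91
19. P0: store L1 := 7  bus=[-]  L1: P0=M P1=I  mem[L1]=60
20. P0: load  L2  bus=[BusRd,Flush]  L2: P0=S P1=S  mem[L2]=84
21. P1: store L2 := 36  bus=[BusUpgr]  L2: P0=I P1=M  mem[L2]=84
22. P1: load  L0  bus=[BusRd,Flush]  L0: P0=S P1=S  mem[L0]=81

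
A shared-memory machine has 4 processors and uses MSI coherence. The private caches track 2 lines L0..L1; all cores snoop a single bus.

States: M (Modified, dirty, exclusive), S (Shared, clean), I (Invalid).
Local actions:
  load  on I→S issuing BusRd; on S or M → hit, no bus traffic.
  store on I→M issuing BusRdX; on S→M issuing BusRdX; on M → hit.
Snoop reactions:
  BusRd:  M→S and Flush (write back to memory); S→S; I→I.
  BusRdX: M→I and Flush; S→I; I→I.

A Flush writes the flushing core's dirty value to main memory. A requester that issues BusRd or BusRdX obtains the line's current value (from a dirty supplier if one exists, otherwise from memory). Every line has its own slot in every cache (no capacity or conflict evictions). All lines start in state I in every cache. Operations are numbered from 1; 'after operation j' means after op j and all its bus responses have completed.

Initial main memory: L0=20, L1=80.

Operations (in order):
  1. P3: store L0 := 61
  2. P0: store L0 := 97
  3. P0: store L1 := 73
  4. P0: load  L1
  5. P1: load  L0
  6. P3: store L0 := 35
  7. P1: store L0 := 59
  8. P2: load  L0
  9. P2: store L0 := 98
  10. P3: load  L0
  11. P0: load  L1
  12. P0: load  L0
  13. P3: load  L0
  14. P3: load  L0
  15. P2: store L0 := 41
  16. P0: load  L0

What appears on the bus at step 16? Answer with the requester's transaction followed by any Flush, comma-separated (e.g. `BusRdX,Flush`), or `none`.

1. P3: store L0 := 61  bus=[BusRdX]  L0: P0=I P1=I P2=I P3=M  mem[L0]=20
2. P0: store L0 := 97  bus=[BusRdX,Flush]  L0: P0=M P1=I P2=I P3=I  mem[L0]=61
3. P0: store L1 := 73  bus=[BusRdX]  L1: P0=M P1=I P2=I P3=I  mem[L1]=80
4. P0: load  L1  bus=[-]  L1: P0=M P1=I P2=I P3=I  mem[L1]=80
5. P1: load  L0  bus=[BusRd,Flush]  L0: P0=S P1=S P2=I P3=I  mem[L0]=97
6. P3: store L0 := 35  bus=[BusRdX]  L0: P0=I P1=I P2=I P3=M  mem[L0]=97
7. P1: store L0 := 59  bus=[BusRdX,Flush]  L0: P0=I P1=M P2=I P3=I  mem[L0]=35
8. P2: load  L0  bus=[BusRd,Flush]  L0: P0=I P1=S P2=S P3=I  mem[L0]=59
9. P2: store L0 := 98  bus=[BusRdX]  L0: P0=I P1=I P2=M P3=I  mem[L0]=59
10. P3: load  L0  bus=[BusRd,Flush]  L0: P0=I P1=I P2=S P3=S  mem[L0]=98
11. P0: load  L1  bus=[-]  L1: P0=M P1=I P2=I P3=I  mem[L1]=80
12. P0: load  L0  bus=[BusRd]  L0: P0=S P1=I P2=S P3=S  mem[L0]=98
13. P3: load  L0  bus=[-]  L0: P0=S P1=I P2=S P3=S  mem[L0]=98
14. P3: load  L0  bus=[-]  L0: P0=S P1=I P2=S P3=S  mem[L0]=98
15. P2: store L0 := 41  bus=[BusRdX]  L0: P0=I P1=I P2=M P3=I  mem[L0]=98
16. P0: load  L0  bus=[BusRd,Flush]  L0: P0=S P1=I P2=S P3=I  mem[L0]=41

bus = BusRd,Flush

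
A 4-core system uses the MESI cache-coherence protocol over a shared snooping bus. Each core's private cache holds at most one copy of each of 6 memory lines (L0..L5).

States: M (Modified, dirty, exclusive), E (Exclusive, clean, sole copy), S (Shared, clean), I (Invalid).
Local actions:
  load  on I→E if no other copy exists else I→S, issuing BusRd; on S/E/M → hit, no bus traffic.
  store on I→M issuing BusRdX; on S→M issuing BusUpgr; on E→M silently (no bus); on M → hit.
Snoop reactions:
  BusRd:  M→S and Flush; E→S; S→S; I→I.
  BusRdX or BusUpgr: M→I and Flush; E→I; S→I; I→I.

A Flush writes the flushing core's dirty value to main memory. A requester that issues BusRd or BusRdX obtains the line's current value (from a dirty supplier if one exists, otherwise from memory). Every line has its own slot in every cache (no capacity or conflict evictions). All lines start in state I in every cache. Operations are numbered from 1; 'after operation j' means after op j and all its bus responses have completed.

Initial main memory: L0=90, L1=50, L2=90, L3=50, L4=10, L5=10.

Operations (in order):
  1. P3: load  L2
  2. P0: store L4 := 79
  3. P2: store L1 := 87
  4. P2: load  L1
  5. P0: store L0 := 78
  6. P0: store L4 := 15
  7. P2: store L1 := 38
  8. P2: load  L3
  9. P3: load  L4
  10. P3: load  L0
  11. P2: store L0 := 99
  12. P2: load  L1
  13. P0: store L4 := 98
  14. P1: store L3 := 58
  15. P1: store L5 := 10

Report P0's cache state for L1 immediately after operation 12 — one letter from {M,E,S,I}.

[1] P3: load  L2 | P0:I, P1:I, P2:I, P3:E(90) | bus: BusRd
[2] P0: store L4 := 79 | P0:M(79), P1:I, P2:I, P3:I | bus: BusRdX
[3] P2: store L1 := 87 | P0:I, P1:I, P2:M(87), P3:I | bus: BusRdX
[4] P2: load  L1 | P0:I, P1:I, P2:M(87), P3:I | bus: none
[5] P0: store L0 := 78 | P0:M(78), P1:I, P2:I, P3:I | bus: BusRdX
[6] P0: store L4 := 15 | P0:M(15), P1:I, P2:I, P3:I | bus: none
[7] P2: store L1 := 38 | P0:I, P1:I, P2:M(38), P3:I | bus: none
[8] P2: load  L3 | P0:I, P1:I, P2:E(50), P3:I | bus: BusRd
[9] P3: load  L4 | P0:S(15), P1:I, P2:I, P3:S(15) | bus: BusRd,Flush
[10] P3: load  L0 | P0:S(78), P1:I, P2:I, P3:S(78) | bus: BusRd,Flush
[11] P2: store L0 := 99 | P0:I, P1:I, P2:M(99), P3:I | bus: BusRdX
[12] P2: load  L1 | P0:I, P1:I, P2:M(38), P3:I | bus: none
[13] P0: store L4 := 98 | P0:M(98), P1:I, P2:I, P3:I | bus: BusUpgr
[14] P1: store L3 := 58 | P0:I, P1:M(58), P2:I, P3:I | bus: BusRdX
[15] P1: store L5 := 10 | P0:I, P1:M(10), P2:I, P3:I | bus: BusRdX

state = I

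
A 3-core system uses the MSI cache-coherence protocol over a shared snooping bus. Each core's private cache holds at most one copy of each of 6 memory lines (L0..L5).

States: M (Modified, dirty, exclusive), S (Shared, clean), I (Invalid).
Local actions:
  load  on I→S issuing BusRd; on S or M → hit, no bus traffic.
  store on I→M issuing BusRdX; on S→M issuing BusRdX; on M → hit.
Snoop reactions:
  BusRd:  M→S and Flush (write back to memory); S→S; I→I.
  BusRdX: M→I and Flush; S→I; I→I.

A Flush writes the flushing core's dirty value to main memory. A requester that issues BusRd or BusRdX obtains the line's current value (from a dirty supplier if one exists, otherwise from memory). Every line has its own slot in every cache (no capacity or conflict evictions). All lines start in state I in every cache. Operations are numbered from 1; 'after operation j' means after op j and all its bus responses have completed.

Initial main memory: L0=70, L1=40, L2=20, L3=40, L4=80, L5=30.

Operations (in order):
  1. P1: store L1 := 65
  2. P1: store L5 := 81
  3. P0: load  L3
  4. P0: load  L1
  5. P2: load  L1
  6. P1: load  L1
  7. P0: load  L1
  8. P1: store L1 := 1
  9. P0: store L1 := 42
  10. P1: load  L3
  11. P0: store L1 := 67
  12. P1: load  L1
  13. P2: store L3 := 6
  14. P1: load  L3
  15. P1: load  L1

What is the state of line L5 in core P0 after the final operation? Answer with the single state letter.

1. P1: store L1 := 65  bus=[BusRdX]  L1: P0=I P1=M P2=I  mem[L1]=40
2. P1: store L5 := 81  bus=[BusRdX]  L5: P0=I P1=M P2=I  mem[L5]=30
3. P0: load  L3  bus=[BusRd]  L3: P0=S P1=I P2=I  mem[L3]=40
4. P0: load  L1  bus=[BusRd,Flush]  L1: P0=S P1=S P2=I  mem[L1]=65
5. P2: load  L1  bus=[BusRd]  L1: P0=S P1=S P2=S  mem[L1]=65
6. P1: load  L1  bus=[-]  L1: P0=S P1=S P2=S  mem[L1]=65
7. P0: load  L1  bus=[-]  L1: P0=S P1=S P2=S  mem[L1]=65
8. P1: store L1 := 1  bus=[BusRdX]  L1: P0=I P1=M P2=I  mem[L1]=65
9. P0: store L1 := 42  bus=[BusRdX,Flush]  L1: P0=M P1=I P2=I  mem[L1]=1
10. P1: load  L3  bus=[BusRd]  L3: P0=S P1=S P2=I  mem[L3]=40
11. P0: store L1 := 67  bus=[-]  L1: P0=M P1=I P2=I  mem[L1]=1
12. P1: load  L1  bus=[BusRd,Flush]  L1: P0=S P1=S P2=I  mem[L1]=67
13. P2: store L3 := 6  bus=[BusRdX]  L3: P0=I P1=I P2=M  mem[L3]=40
14. P1: load  L3  bus=[BusRd,Flush]  L3: P0=I P1=S P2=S  mem[L3]=6
15. P1: load  L1  bus=[-]  L1: P0=S P1=S P2=I  mem[L1]=67

state = I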